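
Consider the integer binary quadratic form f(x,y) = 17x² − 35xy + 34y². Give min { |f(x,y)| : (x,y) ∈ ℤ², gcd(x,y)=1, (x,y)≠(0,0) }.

translate: b→-1 (≡-35 mod 34), so (17,-35,34)→(17,-1,16)
flip: (17,-1,16)→(16,1,17)
reduced (well bottom): (16,1,17) with a≤c, −a<b≤a
well minimum = a = 16

16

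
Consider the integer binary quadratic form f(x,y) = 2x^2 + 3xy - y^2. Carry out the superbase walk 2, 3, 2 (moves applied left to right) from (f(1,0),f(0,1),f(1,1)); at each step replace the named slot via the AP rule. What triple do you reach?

start (2,-1,4) = (f(1,0),f(0,1),f(1,1))
replace slot 2: 2·(2+4) − (-1) = 13 → (2,13,4)
replace slot 3: 2·(2+13) − 4 = 26 → (2,13,26)
replace slot 2: 2·(2+26) − 13 = 43 → (2,43,26)

2,43,26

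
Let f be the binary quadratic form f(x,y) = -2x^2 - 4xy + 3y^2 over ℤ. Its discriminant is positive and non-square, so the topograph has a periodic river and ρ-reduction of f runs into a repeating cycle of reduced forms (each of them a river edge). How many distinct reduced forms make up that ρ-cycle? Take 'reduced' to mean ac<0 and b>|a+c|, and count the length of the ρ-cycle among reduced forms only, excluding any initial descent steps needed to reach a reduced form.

D = 40, ⌊√D⌋ = 6
descent: ρ → (3,4,-2)  [lands on river]
river: ρ → (-2,4,3)
river: ρ → (3,2,-3)
river: ρ → (-3,4,2)
river: ρ → (2,4,-3)
river: ρ → (-3,2,3)
ρ-cycle length = 6 (tail of 1 descent step not counted)

6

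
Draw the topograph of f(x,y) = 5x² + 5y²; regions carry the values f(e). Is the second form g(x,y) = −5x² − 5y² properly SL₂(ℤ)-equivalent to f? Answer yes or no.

D₁ = -100, D₂ = -100
f: reduced (well bottom): (5,0,5) with a≤c, −a<b≤a
g is negative-definite; reduce −g:
−g: reduced (well bottom): (5,0,5) with a≤c, −a<b≤a
flip sign back: reduced form of g is (-5,0,-5)
reduced forms (5, 0, 5) vs (-5, 0, -5) ⇒ inequivalent

no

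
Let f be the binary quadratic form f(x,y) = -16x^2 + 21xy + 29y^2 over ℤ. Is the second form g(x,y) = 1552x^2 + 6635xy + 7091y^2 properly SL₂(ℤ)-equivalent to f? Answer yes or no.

D₁ = 2297, D₂ = 2297
river cycle of f (length 74): (29, 37, -8), (-8, 43, 14), (14, 41, -11), (-11, 47, 2), (2, 45, -34), (-34, 23, 13), (13, 29, -28), (-28, 27, 14), (14, 29, -26), (-26, 23, 17), … (64 more)
river cycle of g (length 74): (29, 37, -8), (-8, 43, 14), (14, 41, -11), (-11, 47, 2), (2, 45, -34), (-34, 23, 13), (13, 29, -28), (-28, 27, 14), (14, 29, -26), (-26, 23, 17), … (64 more)
cycles coincide ⇒ equivalent

yes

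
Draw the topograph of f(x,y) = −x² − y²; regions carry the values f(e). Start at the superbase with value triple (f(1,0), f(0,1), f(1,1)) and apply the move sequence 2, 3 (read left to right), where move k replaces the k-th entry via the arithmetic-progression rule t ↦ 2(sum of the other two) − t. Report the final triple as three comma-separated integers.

start (-1,-1,-2) = (f(1,0),f(0,1),f(1,1))
replace slot 2: 2·((-1)+(-2)) − (-1) = -5 → (-1,-5,-2)
replace slot 3: 2·((-1)+(-5)) − (-2) = -10 → (-1,-5,-10)

-1,-5,-10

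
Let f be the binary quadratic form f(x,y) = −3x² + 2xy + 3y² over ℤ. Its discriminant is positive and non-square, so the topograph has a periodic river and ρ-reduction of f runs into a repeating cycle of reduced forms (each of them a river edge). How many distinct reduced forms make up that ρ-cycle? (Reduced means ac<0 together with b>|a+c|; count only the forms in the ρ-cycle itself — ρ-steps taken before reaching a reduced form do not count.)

D = 40, ⌊√D⌋ = 6
river: ρ → (3,4,-2)
river: ρ → (-2,4,3)
river: ρ → (3,2,-3)
river: ρ → (-3,4,2)
river: ρ → (2,4,-3)
river: ρ → (-3,2,3)
ρ-cycle length = 6 (tail of 0 descent steps not counted)

6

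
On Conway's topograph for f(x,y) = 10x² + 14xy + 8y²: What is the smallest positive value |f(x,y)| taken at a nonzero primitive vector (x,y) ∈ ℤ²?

translate: b→-6 (≡14 mod 20), so (10,14,8)→(10,-6,4)
flip: (10,-6,4)→(4,6,10)
translate: b→-2 (≡6 mod 8), so (4,6,10)→(4,-2,8)
reduced (well bottom): (4,-2,8) with a≤c, −a<b≤a
well minimum = a = 4

4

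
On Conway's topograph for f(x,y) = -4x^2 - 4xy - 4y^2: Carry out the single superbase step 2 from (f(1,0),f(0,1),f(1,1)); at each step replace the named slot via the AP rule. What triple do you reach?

start (-4,-4,-12) = (f(1,0),f(0,1),f(1,1))
replace slot 2: 2·((-4)+(-12)) − (-4) = -28 → (-4,-28,-12)

-4,-28,-12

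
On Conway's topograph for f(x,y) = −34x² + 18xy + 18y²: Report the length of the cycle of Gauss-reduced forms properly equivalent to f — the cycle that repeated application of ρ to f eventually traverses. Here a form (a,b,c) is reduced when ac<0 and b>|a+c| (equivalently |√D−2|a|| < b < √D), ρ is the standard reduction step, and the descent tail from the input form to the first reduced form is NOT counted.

D = 2772, ⌊√D⌋ = 52
river: ρ → (18,18,-34)
river: ρ → (-34,50,2)
river: ρ → (2,50,-34)
river: ρ → (-34,18,18)
ρ-cycle length = 4 (tail of 0 descent steps not counted)

4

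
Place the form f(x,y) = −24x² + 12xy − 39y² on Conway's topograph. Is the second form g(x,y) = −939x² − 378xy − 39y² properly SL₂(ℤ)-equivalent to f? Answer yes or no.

D₁ = -3600, D₂ = -3600
f is negative-definite; reduce −f:
−f: reduced (well bottom): (24,-12,39) with a≤c, −a<b≤a
flip sign back: reduced form of f is (-24,12,-39)
g is negative-definite; reduce −g:
−g: flip: (939,378,39)→(39,-378,939)
−g: translate: b→12 (≡-378 mod 78), so (39,-378,939)→(39,12,24)
−g: flip: (39,12,24)→(24,-12,39)
−g: reduced (well bottom): (24,-12,39) with a≤c, −a<b≤a
flip sign back: reduced form of g is (-24,12,-39)
reduced forms (-24, 12, -39) vs (-24, 12, -39) ⇒ equivalent

yes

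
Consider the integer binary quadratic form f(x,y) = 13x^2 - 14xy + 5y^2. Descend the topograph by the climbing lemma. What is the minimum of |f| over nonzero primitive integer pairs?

translate: b→12 (≡-14 mod 26), so (13,-14,5)→(13,12,4)
flip: (13,12,4)→(4,-12,13)
translate: b→4 (≡-12 mod 8), so (4,-12,13)→(4,4,5)
reduced (well bottom): (4,4,5) with a≤c, −a<b≤a
well minimum = a = 4

4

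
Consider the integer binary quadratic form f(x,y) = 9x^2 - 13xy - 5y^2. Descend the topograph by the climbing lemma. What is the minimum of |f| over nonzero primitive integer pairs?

descent: ρ → (-5,13,9)  [lands on river]
river: ρ → (9,5,-9)
river: ρ → (-9,13,5)
river: ρ → (5,17,-3)
river: ρ → (-3,13,15)
river: ρ → (15,17,-1)
river: ρ → (-1,17,15)
river: ρ → (15,13,-3)
river: ρ → (-3,17,5)
river: ρ → (5,13,-9)
river: ρ → (-9,5,9)
river: ρ → (9,13,-5)
river: ρ → (-5,17,3)
river: ρ → (3,13,-15)
river: ρ → (-15,17,1)
river: ρ → (1,17,-15)
river: ρ → (-15,13,3)
river: ρ → (3,17,-5)
closes: descent 1, river 18
min |a| on river = 1

1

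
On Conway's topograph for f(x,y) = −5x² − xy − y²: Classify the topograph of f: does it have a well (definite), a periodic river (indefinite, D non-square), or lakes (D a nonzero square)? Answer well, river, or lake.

D = b²−4ac = (-1)² − 4·(-5)·(-1) = -19
D < 0 ⇒ definite ⇒ every region one sign ⇒ single well

well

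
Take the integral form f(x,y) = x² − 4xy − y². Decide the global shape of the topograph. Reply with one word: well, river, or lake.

D = b²−4ac = (-4)² − 4·1·(-1) = 20
D > 0 non-square ⇒ indefinite ⇒ periodic river

river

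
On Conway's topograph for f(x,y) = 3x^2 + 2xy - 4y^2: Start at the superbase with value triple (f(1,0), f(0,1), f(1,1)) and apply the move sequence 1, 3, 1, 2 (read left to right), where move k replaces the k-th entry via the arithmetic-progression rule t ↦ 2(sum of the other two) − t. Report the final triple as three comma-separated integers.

start (3,-4,1) = (f(1,0),f(0,1),f(1,1))
replace slot 1: 2·((-4)+1) − 3 = -9 → (-9,-4,1)
replace slot 3: 2·((-9)+(-4)) − 1 = -27 → (-9,-4,-27)
replace slot 1: 2·((-4)+(-27)) − (-9) = -53 → (-53,-4,-27)
replace slot 2: 2·((-53)+(-27)) − (-4) = -156 → (-53,-156,-27)

-53,-156,-27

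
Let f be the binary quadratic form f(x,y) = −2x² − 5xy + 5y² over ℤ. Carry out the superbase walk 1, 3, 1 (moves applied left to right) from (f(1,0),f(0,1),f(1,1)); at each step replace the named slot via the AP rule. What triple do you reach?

start (-2,5,-2) = (f(1,0),f(0,1),f(1,1))
replace slot 1: 2·(5+(-2)) − (-2) = 8 → (8,5,-2)
replace slot 3: 2·(8+5) − (-2) = 28 → (8,5,28)
replace slot 1: 2·(5+28) − 8 = 58 → (58,5,28)

58,5,28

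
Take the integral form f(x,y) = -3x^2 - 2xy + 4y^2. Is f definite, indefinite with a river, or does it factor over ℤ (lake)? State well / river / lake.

D = b²−4ac = (-2)² − 4·(-3)·4 = 52
D > 0 non-square ⇒ indefinite ⇒ periodic river

river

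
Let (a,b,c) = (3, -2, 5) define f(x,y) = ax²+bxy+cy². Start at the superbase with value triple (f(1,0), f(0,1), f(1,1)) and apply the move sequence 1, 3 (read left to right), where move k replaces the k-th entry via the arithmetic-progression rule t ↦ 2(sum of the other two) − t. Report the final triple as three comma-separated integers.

start (3,5,6) = (f(1,0),f(0,1),f(1,1))
replace slot 1: 2·(5+6) − 3 = 19 → (19,5,6)
replace slot 3: 2·(19+5) − 6 = 42 → (19,5,42)

19,5,42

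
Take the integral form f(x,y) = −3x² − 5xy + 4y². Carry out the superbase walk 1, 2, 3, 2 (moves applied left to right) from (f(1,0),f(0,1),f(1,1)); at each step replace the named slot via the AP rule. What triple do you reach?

start (-3,4,-4) = (f(1,0),f(0,1),f(1,1))
replace slot 1: 2·(4+(-4)) − (-3) = 3 → (3,4,-4)
replace slot 2: 2·(3+(-4)) − 4 = -6 → (3,-6,-4)
replace slot 3: 2·(3+(-6)) − (-4) = -2 → (3,-6,-2)
replace slot 2: 2·(3+(-2)) − (-6) = 8 → (3,8,-2)

3,8,-2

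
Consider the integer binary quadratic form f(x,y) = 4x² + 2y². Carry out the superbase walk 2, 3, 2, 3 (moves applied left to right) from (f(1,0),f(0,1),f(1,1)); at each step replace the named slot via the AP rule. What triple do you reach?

start (4,2,6) = (f(1,0),f(0,1),f(1,1))
replace slot 2: 2·(4+6) − 2 = 18 → (4,18,6)
replace slot 3: 2·(4+18) − 6 = 38 → (4,18,38)
replace slot 2: 2·(4+38) − 18 = 66 → (4,66,38)
replace slot 3: 2·(4+66) − 38 = 102 → (4,66,102)

4,66,102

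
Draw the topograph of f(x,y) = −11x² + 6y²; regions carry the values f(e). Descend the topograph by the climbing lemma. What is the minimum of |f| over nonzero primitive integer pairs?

descent: ρ → (6,12,-5)  [lands on river]
river: ρ → (-5,8,10)
river: ρ → (10,12,-3)
river: ρ → (-3,12,10)
river: ρ → (10,8,-5)
river: ρ → (-5,12,6)
closes: descent 1, river 6
min |a| on river = 3

3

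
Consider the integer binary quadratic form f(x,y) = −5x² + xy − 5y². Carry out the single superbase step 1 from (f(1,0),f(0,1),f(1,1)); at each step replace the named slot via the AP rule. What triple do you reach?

start (-5,-5,-9) = (f(1,0),f(0,1),f(1,1))
replace slot 1: 2·((-5)+(-9)) − (-5) = -23 → (-23,-5,-9)

-23,-5,-9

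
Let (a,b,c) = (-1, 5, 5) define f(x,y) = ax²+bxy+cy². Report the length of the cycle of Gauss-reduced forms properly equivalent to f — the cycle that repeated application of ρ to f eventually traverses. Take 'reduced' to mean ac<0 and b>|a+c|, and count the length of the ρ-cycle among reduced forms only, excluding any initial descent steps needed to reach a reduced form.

D = 45, ⌊√D⌋ = 6
river: ρ → (5,5,-1)
river: ρ → (-1,5,5)
ρ-cycle length = 2 (tail of 0 descent steps not counted)

2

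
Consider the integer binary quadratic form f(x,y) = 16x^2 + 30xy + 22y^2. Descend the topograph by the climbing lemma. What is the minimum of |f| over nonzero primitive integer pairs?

translate: b→-2 (≡30 mod 32), so (16,30,22)→(16,-2,8)
flip: (16,-2,8)→(8,2,16)
reduced (well bottom): (8,2,16) with a≤c, −a<b≤a
well minimum = a = 8

8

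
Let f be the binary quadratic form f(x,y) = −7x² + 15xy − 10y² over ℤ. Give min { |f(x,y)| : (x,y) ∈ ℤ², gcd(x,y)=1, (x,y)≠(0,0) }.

translate: b→-1 (≡-15 mod 14), so (7,-15,10)→(7,-1,2)
flip: (7,-1,2)→(2,1,7)
reduced (well bottom): (2,1,7) with a≤c, −a<b≤a
well minimum |f| = |-2| = 2 (negative-definite)

2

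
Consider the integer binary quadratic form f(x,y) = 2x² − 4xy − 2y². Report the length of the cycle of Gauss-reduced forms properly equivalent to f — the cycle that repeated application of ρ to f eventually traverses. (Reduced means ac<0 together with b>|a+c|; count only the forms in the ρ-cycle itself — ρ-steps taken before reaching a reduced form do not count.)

D = 32, ⌊√D⌋ = 5
descent: ρ → (-2,4,2)  [lands on river]
river: ρ → (2,4,-2)
ρ-cycle length = 2 (tail of 1 descent step not counted)

2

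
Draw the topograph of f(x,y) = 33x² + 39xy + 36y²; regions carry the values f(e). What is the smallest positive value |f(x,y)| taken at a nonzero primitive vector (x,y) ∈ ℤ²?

translate: b→-27 (≡39 mod 66), so (33,39,36)→(33,-27,30)
flip: (33,-27,30)→(30,27,33)
reduced (well bottom): (30,27,33) with a≤c, −a<b≤a
well minimum = a = 30

30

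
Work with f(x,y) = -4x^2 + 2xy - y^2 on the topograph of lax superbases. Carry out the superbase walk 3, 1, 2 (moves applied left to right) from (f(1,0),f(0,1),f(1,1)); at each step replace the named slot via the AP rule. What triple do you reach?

start (-4,-1,-3) = (f(1,0),f(0,1),f(1,1))
replace slot 3: 2·((-4)+(-1)) − (-3) = -7 → (-4,-1,-7)
replace slot 1: 2·((-1)+(-7)) − (-4) = -12 → (-12,-1,-7)
replace slot 2: 2·((-12)+(-7)) − (-1) = -37 → (-12,-37,-7)

-12,-37,-7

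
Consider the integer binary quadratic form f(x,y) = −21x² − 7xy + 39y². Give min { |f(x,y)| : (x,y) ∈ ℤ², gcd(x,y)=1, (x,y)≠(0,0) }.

descent: ρ → (39,7,-21)
descent: ρ → (-21,35,25)  [lands on river]
river: ρ → (25,15,-31)
river: ρ → (-31,47,9)
river: ρ → (9,43,-41)
river: ρ → (-41,39,11)
river: ρ → (11,49,-21)
closes: descent 2, river 6
min |a| on river = 9

9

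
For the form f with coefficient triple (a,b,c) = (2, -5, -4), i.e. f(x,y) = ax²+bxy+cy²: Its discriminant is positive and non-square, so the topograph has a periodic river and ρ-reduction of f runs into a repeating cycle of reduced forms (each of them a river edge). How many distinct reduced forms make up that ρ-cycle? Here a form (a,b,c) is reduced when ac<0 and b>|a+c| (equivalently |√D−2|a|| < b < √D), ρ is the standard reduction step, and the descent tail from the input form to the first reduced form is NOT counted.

D = 57, ⌊√D⌋ = 7
descent: ρ → (-4,5,2)  [lands on river]
river: ρ → (2,7,-1)
river: ρ → (-1,7,2)
river: ρ → (2,5,-4)
river: ρ → (-4,3,3)
river: ρ → (3,3,-4)
ρ-cycle length = 6 (tail of 1 descent step not counted)

6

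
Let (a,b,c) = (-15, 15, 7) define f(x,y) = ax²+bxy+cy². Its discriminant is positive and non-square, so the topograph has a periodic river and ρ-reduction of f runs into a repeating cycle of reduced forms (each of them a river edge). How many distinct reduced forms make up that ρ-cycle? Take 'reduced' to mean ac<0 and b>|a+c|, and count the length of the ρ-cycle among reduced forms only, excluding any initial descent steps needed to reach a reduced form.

D = 645, ⌊√D⌋ = 25
river: ρ → (7,13,-17)
river: ρ → (-17,21,3)
river: ρ → (3,21,-17)
river: ρ → (-17,13,7)
river: ρ → (7,15,-15)
river: ρ → (-15,15,7)
ρ-cycle length = 6 (tail of 0 descent steps not counted)

6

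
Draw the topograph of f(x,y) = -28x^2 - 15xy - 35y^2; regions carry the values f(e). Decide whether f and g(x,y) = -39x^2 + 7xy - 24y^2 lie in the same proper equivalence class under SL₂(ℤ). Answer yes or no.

D₁ = -3695, D₂ = -3695
f is negative-definite; reduce −f:
−f: reduced (well bottom): (28,15,35) with a≤c, −a<b≤a
flip sign back: reduced form of f is (-28,-15,-35)
g is negative-definite; reduce −g:
−g: flip: (39,-7,24)→(24,7,39)
−g: reduced (well bottom): (24,7,39) with a≤c, −a<b≤a
flip sign back: reduced form of g is (-24,-7,-39)
reduced forms (-28, -15, -35) vs (-24, -7, -39) ⇒ inequivalent

no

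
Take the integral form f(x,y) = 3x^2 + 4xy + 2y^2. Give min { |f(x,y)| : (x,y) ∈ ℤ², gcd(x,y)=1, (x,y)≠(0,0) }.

translate: b→-2 (≡4 mod 6), so (3,4,2)→(3,-2,1)
flip: (3,-2,1)→(1,2,3)
translate: b→0 (≡2 mod 2), so (1,2,3)→(1,0,2)
reduced (well bottom): (1,0,2) with a≤c, −a<b≤a
well minimum = a = 1

1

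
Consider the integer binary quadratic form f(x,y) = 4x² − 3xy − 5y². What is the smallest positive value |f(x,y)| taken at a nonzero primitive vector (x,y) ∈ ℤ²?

descent: ρ → (-5,3,4)  [lands on river]
river: ρ → (4,5,-4)
river: ρ → (-4,3,5)
river: ρ → (5,7,-2)
river: ρ → (-2,9,1)
river: ρ → (1,9,-2)
river: ρ → (-2,7,5)
river: ρ → (5,3,-4)
river: ρ → (-4,5,4)
river: ρ → (4,3,-5)
river: ρ → (-5,7,2)
river: ρ → (2,9,-1)
river: ρ → (-1,9,2)
river: ρ → (2,7,-5)
closes: descent 1, river 14
min |a| on river = 1

1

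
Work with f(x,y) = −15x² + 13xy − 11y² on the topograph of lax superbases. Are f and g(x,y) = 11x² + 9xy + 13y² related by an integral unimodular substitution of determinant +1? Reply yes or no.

D₁ = -491, D₂ = -491
f is negative-definite; reduce −f:
−f: flip: (15,-13,11)→(11,13,15)
−f: translate: b→-9 (≡13 mod 22), so (11,13,15)→(11,-9,13)
−f: reduced (well bottom): (11,-9,13) with a≤c, −a<b≤a
flip sign back: reduced form of f is (-11,9,-13)
g: reduced (well bottom): (11,9,13) with a≤c, −a<b≤a
reduced forms (-11, 9, -13) vs (11, 9, 13) ⇒ inequivalent

no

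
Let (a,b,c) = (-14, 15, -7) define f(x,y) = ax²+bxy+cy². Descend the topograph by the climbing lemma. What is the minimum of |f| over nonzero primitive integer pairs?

translate: b→13 (≡-15 mod 28), so (14,-15,7)→(14,13,6)
flip: (14,13,6)→(6,-13,14)
translate: b→-1 (≡-13 mod 12), so (6,-13,14)→(6,-1,7)
reduced (well bottom): (6,-1,7) with a≤c, −a<b≤a
well minimum |f| = |-6| = 6 (negative-definite)

6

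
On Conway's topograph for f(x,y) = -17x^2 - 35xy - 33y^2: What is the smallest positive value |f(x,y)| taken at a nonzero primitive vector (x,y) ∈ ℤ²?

translate: b→1 (≡35 mod 34), so (17,35,33)→(17,1,15)
flip: (17,1,15)→(15,-1,17)
reduced (well bottom): (15,-1,17) with a≤c, −a<b≤a
well minimum |f| = |-15| = 15 (negative-definite)

15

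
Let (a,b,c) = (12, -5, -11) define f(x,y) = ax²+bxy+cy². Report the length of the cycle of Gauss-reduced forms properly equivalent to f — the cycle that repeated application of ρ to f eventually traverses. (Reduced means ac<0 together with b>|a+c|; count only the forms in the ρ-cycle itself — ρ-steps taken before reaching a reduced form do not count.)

D = 553, ⌊√D⌋ = 23
descent: ρ → (-11,5,12)  [lands on river]
river: ρ → (12,19,-4)
river: ρ → (-4,21,7)
river: ρ → (7,21,-4)
river: ρ → (-4,19,12)
river: ρ → (12,5,-11)
river: ρ → (-11,17,6)
river: ρ → (6,19,-8)
river: ρ → (-8,13,12)
river: ρ → (12,11,-9)
river: ρ → (-9,7,14)
river: ρ → (14,21,-2)
river: ρ → (-2,23,3)
river: ρ → (3,19,-16)
river: ρ → (-16,13,6)
river: ρ → (6,23,-1)
river: ρ → (-1,23,6)
river: ρ → (6,13,-16)
river: ρ → (-16,19,3)
river: ρ → (3,23,-2)
river: ρ → (-2,21,14)
river: ρ → (14,7,-9)
river: ρ → (-9,11,12)
river: ρ → (12,13,-8)
river: ρ → (-8,19,6)
river: ρ → (6,17,-11)
ρ-cycle length = 26 (tail of 1 descent step not counted)

26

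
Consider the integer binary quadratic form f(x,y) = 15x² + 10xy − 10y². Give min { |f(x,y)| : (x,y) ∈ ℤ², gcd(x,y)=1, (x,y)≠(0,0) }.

river: ρ → (-10,10,15)
river: ρ → (15,20,-5)
river: ρ → (-5,20,15)
river: ρ → (15,10,-10)
closes: descent 0, river 4
min |a| on river = 5

5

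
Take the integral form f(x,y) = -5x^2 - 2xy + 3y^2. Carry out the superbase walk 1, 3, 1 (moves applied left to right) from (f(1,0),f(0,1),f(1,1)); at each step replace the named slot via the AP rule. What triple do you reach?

start (-5,3,-4) = (f(1,0),f(0,1),f(1,1))
replace slot 1: 2·(3+(-4)) − (-5) = 3 → (3,3,-4)
replace slot 3: 2·(3+3) − (-4) = 16 → (3,3,16)
replace slot 1: 2·(3+16) − 3 = 35 → (35,3,16)

35,3,16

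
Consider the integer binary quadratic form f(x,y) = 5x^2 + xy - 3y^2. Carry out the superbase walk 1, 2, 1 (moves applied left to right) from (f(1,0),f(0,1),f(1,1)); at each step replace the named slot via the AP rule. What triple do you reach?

start (5,-3,3) = (f(1,0),f(0,1),f(1,1))
replace slot 1: 2·((-3)+3) − 5 = -5 → (-5,-3,3)
replace slot 2: 2·((-5)+3) − (-3) = -1 → (-5,-1,3)
replace slot 1: 2·((-1)+3) − (-5) = 9 → (9,-1,3)

9,-1,3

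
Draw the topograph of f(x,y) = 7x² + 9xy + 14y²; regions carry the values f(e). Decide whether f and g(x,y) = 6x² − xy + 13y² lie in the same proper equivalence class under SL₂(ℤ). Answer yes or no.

D₁ = -311, D₂ = -311
f: translate: b→-5 (≡9 mod 14), so (7,9,14)→(7,-5,12)
f: reduced (well bottom): (7,-5,12) with a≤c, −a<b≤a
g: reduced (well bottom): (6,-1,13) with a≤c, −a<b≤a
reduced forms (7, -5, 12) vs (6, -1, 13) ⇒ inequivalent

no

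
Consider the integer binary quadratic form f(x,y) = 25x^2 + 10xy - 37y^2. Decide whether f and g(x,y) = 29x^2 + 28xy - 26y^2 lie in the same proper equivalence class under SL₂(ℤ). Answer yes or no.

D₁ = 3800, D₂ = 3800
river cycle of f (length 10): (25, 60, -2), (-2, 60, 25), (25, 40, -22), (-22, 48, 17), (17, 54, -13), (-13, 50, 25), (25, 50, -13), (-13, 54, 17), (17, 48, -22), (-22, 40, 25)
river cycle of g (length 16): (-26, 24, 31), (31, 38, -19), (-19, 38, 31), (31, 24, -26), (-26, 28, 29), (29, 30, -25), (-25, 20, 34), (34, 48, -11), (-11, 40, 50), (50, 60, -1), … (6 more)
cycles differ ⇒ inequivalent

no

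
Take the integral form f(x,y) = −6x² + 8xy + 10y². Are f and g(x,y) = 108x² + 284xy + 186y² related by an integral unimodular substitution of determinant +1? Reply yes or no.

D₁ = 304, D₂ = 304
river cycle of f (length 6): (10, 12, -4), (-4, 12, 10), (10, 8, -6), (-6, 16, 2), (2, 16, -6), (-6, 8, 10)
river cycle of g (length 6): (10, 12, -4), (-4, 12, 10), (10, 8, -6), (-6, 16, 2), (2, 16, -6), (-6, 8, 10)
cycles coincide ⇒ equivalent

yes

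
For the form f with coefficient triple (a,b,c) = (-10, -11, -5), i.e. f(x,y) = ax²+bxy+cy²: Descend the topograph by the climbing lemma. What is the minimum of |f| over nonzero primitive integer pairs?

translate: b→-9 (≡11 mod 20), so (10,11,5)→(10,-9,4)
flip: (10,-9,4)→(4,9,10)
translate: b→1 (≡9 mod 8), so (4,9,10)→(4,1,5)
reduced (well bottom): (4,1,5) with a≤c, −a<b≤a
well minimum |f| = |-4| = 4 (negative-definite)

4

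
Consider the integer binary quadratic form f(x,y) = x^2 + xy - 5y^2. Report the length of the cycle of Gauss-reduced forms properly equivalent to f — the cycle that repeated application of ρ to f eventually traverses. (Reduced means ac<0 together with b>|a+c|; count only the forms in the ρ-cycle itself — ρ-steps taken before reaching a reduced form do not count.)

D = 21, ⌊√D⌋ = 4
descent: ρ → (-5,-1,1)
descent: ρ → (1,3,-3)  [lands on river]
river: ρ → (-3,3,1)
ρ-cycle length = 2 (tail of 2 descent steps not counted)

2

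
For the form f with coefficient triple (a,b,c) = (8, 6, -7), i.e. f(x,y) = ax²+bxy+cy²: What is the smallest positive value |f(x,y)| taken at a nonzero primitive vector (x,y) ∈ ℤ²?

river: ρ → (-7,8,7)
river: ρ → (7,6,-8)
river: ρ → (-8,10,5)
river: ρ → (5,10,-8)
river: ρ → (-8,6,7)
river: ρ → (7,8,-7)
river: ρ → (-7,6,8)
river: ρ → (8,10,-5)
river: ρ → (-5,10,8)
river: ρ → (8,6,-7)
closes: descent 0, river 10
min |a| on river = 5

5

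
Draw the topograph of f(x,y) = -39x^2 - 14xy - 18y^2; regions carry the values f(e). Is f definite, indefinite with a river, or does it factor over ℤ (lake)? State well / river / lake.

D = b²−4ac = (-14)² − 4·(-39)·(-18) = -2612
D < 0 ⇒ definite ⇒ every region one sign ⇒ single well

well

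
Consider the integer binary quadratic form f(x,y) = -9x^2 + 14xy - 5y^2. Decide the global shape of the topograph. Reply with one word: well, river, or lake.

D = b²−4ac = 14² − 4·(-9)·(-5) = 16
D = 4² is a perfect square ⇒ form factors over ℤ ⇒ lakes

lake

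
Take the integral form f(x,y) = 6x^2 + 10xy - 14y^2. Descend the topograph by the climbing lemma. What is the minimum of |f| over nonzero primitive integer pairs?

river: ρ → (-14,18,2)
river: ρ → (2,18,-14)
river: ρ → (-14,10,6)
river: ρ → (6,14,-10)
river: ρ → (-10,6,10)
river: ρ → (10,14,-6)
river: ρ → (-6,10,14)
river: ρ → (14,18,-2)
river: ρ → (-2,18,14)
river: ρ → (14,10,-6)
river: ρ → (-6,14,10)
river: ρ → (10,6,-10)
river: ρ → (-10,14,6)
river: ρ → (6,10,-14)
closes: descent 0, river 14
min |a| on river = 2

2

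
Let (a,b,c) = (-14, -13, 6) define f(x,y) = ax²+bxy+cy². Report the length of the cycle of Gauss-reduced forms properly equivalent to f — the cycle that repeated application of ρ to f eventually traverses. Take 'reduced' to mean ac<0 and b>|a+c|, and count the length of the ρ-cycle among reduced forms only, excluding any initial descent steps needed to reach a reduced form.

D = 505, ⌊√D⌋ = 22
descent: ρ → (6,13,-14)  [lands on river]
river: ρ → (-14,15,5)
river: ρ → (5,15,-14)
river: ρ → (-14,13,6)
river: ρ → (6,11,-16)
river: ρ → (-16,21,1)
river: ρ → (1,21,-16)
river: ρ → (-16,11,6)
ρ-cycle length = 8 (tail of 1 descent step not counted)

8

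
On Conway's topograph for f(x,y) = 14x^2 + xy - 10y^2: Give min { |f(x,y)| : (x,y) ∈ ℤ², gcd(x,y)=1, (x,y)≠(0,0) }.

descent: ρ → (-10,19,5)  [lands on river]
river: ρ → (5,21,-6)
river: ρ → (-6,15,14)
river: ρ → (14,13,-7)
river: ρ → (-7,15,12)
river: ρ → (12,9,-10)
river: ρ → (-10,11,11)
river: ρ → (11,11,-10)
river: ρ → (-10,9,12)
river: ρ → (12,15,-7)
river: ρ → (-7,13,14)
river: ρ → (14,15,-6)
river: ρ → (-6,21,5)
river: ρ → (5,19,-10)
river: ρ → (-10,21,3)
river: ρ → (3,21,-10)
closes: descent 1, river 16
min |a| on river = 3

3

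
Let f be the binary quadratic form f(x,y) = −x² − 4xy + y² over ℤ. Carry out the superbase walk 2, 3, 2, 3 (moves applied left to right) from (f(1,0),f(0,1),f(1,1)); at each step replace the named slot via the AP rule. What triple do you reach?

start (-1,1,-4) = (f(1,0),f(0,1),f(1,1))
replace slot 2: 2·((-1)+(-4)) − 1 = -11 → (-1,-11,-4)
replace slot 3: 2·((-1)+(-11)) − (-4) = -20 → (-1,-11,-20)
replace slot 2: 2·((-1)+(-20)) − (-11) = -31 → (-1,-31,-20)
replace slot 3: 2·((-1)+(-31)) − (-20) = -44 → (-1,-31,-44)

-1,-31,-44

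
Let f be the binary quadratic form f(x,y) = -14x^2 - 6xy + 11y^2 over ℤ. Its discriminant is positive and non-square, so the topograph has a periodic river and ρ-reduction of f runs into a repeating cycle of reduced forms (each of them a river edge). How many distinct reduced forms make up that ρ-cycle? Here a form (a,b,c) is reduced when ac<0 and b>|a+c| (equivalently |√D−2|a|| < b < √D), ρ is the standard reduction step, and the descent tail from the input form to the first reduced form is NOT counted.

D = 652, ⌊√D⌋ = 25
descent: ρ → (11,6,-14)  [lands on river]
river: ρ → (-14,22,3)
river: ρ → (3,20,-21)
river: ρ → (-21,22,2)
river: ρ → (2,22,-21)
river: ρ → (-21,20,3)
river: ρ → (3,22,-14)
river: ρ → (-14,6,11)
river: ρ → (11,16,-9)
river: ρ → (-9,20,7)
river: ρ → (7,22,-6)
river: ρ → (-6,14,19)
river: ρ → (19,24,-1)
river: ρ → (-1,24,19)
river: ρ → (19,14,-6)
river: ρ → (-6,22,7)
river: ρ → (7,20,-9)
river: ρ → (-9,16,11)
ρ-cycle length = 18 (tail of 1 descent step not counted)

18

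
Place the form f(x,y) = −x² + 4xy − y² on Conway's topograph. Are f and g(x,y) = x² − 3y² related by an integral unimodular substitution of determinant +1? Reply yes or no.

D₁ = 12, D₂ = 12
river cycle of f (length 2): (-1, 2, 2), (2, 2, -1)
river cycle of g (length 2): (1, 2, -2), (-2, 2, 1)
cycles differ ⇒ inequivalent

no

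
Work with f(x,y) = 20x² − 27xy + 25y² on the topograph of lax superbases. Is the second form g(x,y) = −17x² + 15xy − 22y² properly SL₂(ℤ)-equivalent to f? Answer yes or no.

D₁ = -1271, D₂ = -1271
f: translate: b→13 (≡-27 mod 40), so (20,-27,25)→(20,13,18)
f: flip: (20,13,18)→(18,-13,20)
f: reduced (well bottom): (18,-13,20) with a≤c, −a<b≤a
g is negative-definite; reduce −g:
−g: reduced (well bottom): (17,-15,22) with a≤c, −a<b≤a
flip sign back: reduced form of g is (-17,15,-22)
reduced forms (18, -13, 20) vs (-17, 15, -22) ⇒ inequivalent

no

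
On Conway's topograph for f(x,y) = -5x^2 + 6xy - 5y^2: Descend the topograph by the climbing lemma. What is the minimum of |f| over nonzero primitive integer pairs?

translate: b→4 (≡-6 mod 10), so (5,-6,5)→(5,4,4)
flip: (5,4,4)→(4,-4,5)
translate: b→4 (≡-4 mod 8), so (4,-4,5)→(4,4,5)
reduced (well bottom): (4,4,5) with a≤c, −a<b≤a
well minimum |f| = |-4| = 4 (negative-definite)

4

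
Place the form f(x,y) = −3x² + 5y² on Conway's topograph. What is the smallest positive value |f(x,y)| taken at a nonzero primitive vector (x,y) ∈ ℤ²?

descent: ρ → (5,0,-3)
descent: ρ → (-3,6,2)  [lands on river]
river: ρ → (2,6,-3)
closes: descent 2, river 2
min |a| on river = 2

2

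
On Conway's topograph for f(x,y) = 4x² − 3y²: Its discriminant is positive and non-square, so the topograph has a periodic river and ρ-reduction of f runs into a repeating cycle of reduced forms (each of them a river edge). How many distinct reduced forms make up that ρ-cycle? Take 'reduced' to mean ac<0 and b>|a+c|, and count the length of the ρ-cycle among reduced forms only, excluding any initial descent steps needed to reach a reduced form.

D = 48, ⌊√D⌋ = 6
descent: ρ → (-3,6,1)  [lands on river]
river: ρ → (1,6,-3)
ρ-cycle length = 2 (tail of 1 descent step not counted)

2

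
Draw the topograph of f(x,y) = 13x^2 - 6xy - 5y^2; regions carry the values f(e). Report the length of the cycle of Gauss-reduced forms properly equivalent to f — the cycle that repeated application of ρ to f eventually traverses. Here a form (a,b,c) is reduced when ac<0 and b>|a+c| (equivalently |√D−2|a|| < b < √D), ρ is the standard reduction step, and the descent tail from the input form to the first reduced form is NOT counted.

D = 296, ⌊√D⌋ = 17
descent: ρ → (-5,16,2)  [lands on river]
river: ρ → (2,16,-5)
river: ρ → (-5,14,5)
river: ρ → (5,16,-2)
river: ρ → (-2,16,5)
river: ρ → (5,14,-5)
ρ-cycle length = 6 (tail of 1 descent step not counted)

6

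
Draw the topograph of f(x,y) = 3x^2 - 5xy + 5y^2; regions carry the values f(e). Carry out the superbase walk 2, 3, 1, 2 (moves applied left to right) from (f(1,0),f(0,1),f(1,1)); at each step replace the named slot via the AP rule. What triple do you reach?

start (3,5,3) = (f(1,0),f(0,1),f(1,1))
replace slot 2: 2·(3+3) − 5 = 7 → (3,7,3)
replace slot 3: 2·(3+7) − 3 = 17 → (3,7,17)
replace slot 1: 2·(7+17) − 3 = 45 → (45,7,17)
replace slot 2: 2·(45+17) − 7 = 117 → (45,117,17)

45,117,17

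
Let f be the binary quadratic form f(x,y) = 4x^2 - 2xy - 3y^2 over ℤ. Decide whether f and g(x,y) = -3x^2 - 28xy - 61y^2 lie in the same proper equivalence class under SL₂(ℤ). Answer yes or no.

D₁ = 52, D₂ = 52
river cycle of f (length 10): (-3, 2, 4), (4, 6, -1), (-1, 6, 4), (4, 2, -3), (-3, 4, 3), (3, 2, -4), (-4, 6, 1), (1, 6, -4), (-4, 2, 3), (3, 4, -3)
river cycle of g (length 10): (-3, 2, 4), (4, 6, -1), (-1, 6, 4), (4, 2, -3), (-3, 4, 3), (3, 2, -4), (-4, 6, 1), (1, 6, -4), (-4, 2, 3), (3, 4, -3)
cycles coincide ⇒ equivalent

yes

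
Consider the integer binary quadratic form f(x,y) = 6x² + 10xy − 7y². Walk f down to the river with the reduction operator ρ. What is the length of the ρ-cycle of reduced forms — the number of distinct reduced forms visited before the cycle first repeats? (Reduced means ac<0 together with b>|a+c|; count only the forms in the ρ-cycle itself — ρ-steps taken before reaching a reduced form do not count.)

D = 268, ⌊√D⌋ = 16
river: ρ → (-7,4,9)
river: ρ → (9,14,-2)
river: ρ → (-2,14,9)
river: ρ → (9,4,-7)
river: ρ → (-7,10,6)
river: ρ → (6,14,-3)
river: ρ → (-3,16,1)
river: ρ → (1,16,-3)
river: ρ → (-3,14,6)
river: ρ → (6,10,-7)
ρ-cycle length = 10 (tail of 0 descent steps not counted)

10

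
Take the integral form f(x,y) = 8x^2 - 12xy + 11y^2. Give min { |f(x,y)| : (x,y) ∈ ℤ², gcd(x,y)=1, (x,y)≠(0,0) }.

translate: b→4 (≡-12 mod 16), so (8,-12,11)→(8,4,7)
flip: (8,4,7)→(7,-4,8)
reduced (well bottom): (7,-4,8) with a≤c, −a<b≤a
well minimum = a = 7

7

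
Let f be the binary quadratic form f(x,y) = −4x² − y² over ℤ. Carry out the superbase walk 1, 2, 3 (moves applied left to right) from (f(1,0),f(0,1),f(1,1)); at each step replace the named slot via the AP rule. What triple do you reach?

start (-4,-1,-5) = (f(1,0),f(0,1),f(1,1))
replace slot 1: 2·((-1)+(-5)) − (-4) = -8 → (-8,-1,-5)
replace slot 2: 2·((-8)+(-5)) − (-1) = -25 → (-8,-25,-5)
replace slot 3: 2·((-8)+(-25)) − (-5) = -61 → (-8,-25,-61)

-8,-25,-61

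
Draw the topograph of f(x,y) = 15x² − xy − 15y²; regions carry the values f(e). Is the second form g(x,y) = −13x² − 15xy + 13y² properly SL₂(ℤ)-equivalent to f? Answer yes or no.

D₁ = 901, D₂ = 901
river cycle of f (length 6): (-15, 1, 15), (15, 29, -1), (-1, 29, 15), (15, 1, -15), (-15, 29, 1), (1, 29, -15)
river cycle of g (length 14): (13, 15, -13), (-13, 11, 15), (15, 19, -9), (-9, 17, 17), (17, 17, -9), (-9, 19, 15), (15, 11, -13), (-13, 15, 13), (13, 11, -15), (-15, 19, 9), … (4 more)
cycles differ ⇒ inequivalent

no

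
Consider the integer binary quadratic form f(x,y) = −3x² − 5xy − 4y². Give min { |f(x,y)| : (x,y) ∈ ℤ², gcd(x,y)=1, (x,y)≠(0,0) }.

translate: b→-1 (≡5 mod 6), so (3,5,4)→(3,-1,2)
flip: (3,-1,2)→(2,1,3)
reduced (well bottom): (2,1,3) with a≤c, −a<b≤a
well minimum |f| = |-2| = 2 (negative-definite)

2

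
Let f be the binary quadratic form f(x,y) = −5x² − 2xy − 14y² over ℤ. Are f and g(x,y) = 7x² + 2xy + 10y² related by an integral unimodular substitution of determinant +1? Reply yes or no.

D₁ = -276, D₂ = -276
f is negative-definite; reduce −f:
−f: reduced (well bottom): (5,2,14) with a≤c, −a<b≤a
flip sign back: reduced form of f is (-5,-2,-14)
g: reduced (well bottom): (7,2,10) with a≤c, −a<b≤a
reduced forms (-5, -2, -14) vs (7, 2, 10) ⇒ inequivalent

no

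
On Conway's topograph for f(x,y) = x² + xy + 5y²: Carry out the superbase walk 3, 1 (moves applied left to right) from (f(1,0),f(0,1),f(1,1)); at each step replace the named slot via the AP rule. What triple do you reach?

start (1,5,7) = (f(1,0),f(0,1),f(1,1))
replace slot 3: 2·(1+5) − 7 = 5 → (1,5,5)
replace slot 1: 2·(5+5) − 1 = 19 → (19,5,5)

19,5,5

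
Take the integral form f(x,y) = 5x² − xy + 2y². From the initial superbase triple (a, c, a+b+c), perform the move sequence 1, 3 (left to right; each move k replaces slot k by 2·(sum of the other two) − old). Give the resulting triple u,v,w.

start (5,2,6) = (f(1,0),f(0,1),f(1,1))
replace slot 1: 2·(2+6) − 5 = 11 → (11,2,6)
replace slot 3: 2·(11+2) − 6 = 20 → (11,2,20)

11,2,20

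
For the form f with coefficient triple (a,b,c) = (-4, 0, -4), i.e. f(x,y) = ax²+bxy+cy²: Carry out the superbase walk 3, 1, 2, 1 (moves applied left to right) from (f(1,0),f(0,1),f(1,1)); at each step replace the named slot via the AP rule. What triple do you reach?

start (-4,-4,-8) = (f(1,0),f(0,1),f(1,1))
replace slot 3: 2·((-4)+(-4)) − (-8) = -8 → (-4,-4,-8)
replace slot 1: 2·((-4)+(-8)) − (-4) = -20 → (-20,-4,-8)
replace slot 2: 2·((-20)+(-8)) − (-4) = -52 → (-20,-52,-8)
replace slot 1: 2·((-52)+(-8)) − (-20) = -100 → (-100,-52,-8)

-100,-52,-8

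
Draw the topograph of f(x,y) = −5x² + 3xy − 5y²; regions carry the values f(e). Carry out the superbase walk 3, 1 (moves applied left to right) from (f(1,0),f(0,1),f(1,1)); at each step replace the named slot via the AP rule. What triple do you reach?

start (-5,-5,-7) = (f(1,0),f(0,1),f(1,1))
replace slot 3: 2·((-5)+(-5)) − (-7) = -13 → (-5,-5,-13)
replace slot 1: 2·((-5)+(-13)) − (-5) = -31 → (-31,-5,-13)

-31,-5,-13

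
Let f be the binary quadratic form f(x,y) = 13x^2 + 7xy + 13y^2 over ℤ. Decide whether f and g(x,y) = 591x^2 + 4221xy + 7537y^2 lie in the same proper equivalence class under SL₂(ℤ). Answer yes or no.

D₁ = -627, D₂ = -627
f: reduced (well bottom): (13,7,13) with a≤c, −a<b≤a
g: translate: b→-507 (≡4221 mod 1182), so (591,4221,7537)→(591,-507,109)
g: flip: (591,-507,109)→(109,507,591)
g: translate: b→71 (≡507 mod 218), so (109,507,591)→(109,71,13)
g: flip: (109,71,13)→(13,-71,109)
g: translate: b→7 (≡-71 mod 26), so (13,-71,109)→(13,7,13)
g: reduced (well bottom): (13,7,13) with a≤c, −a<b≤a
reduced forms (13, 7, 13) vs (13, 7, 13) ⇒ equivalent

yes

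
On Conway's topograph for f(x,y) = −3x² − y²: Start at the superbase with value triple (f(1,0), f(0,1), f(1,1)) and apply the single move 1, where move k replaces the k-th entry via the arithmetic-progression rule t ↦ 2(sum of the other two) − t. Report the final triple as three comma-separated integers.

start (-3,-1,-4) = (f(1,0),f(0,1),f(1,1))
replace slot 1: 2·((-1)+(-4)) − (-3) = -7 → (-7,-1,-4)

-7,-1,-4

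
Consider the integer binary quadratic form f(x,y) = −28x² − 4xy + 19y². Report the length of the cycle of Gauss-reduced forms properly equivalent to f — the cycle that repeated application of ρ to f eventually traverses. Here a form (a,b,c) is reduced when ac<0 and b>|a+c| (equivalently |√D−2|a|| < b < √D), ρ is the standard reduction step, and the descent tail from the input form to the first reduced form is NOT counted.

D = 2144, ⌊√D⌋ = 46
descent: ρ → (19,42,-5)  [lands on river]
river: ρ → (-5,38,35)
river: ρ → (35,32,-8)
river: ρ → (-8,32,35)
river: ρ → (35,38,-5)
river: ρ → (-5,42,19)
river: ρ → (19,34,-13)
river: ρ → (-13,44,4)
river: ρ → (4,44,-13)
river: ρ → (-13,34,19)
ρ-cycle length = 10 (tail of 1 descent step not counted)

10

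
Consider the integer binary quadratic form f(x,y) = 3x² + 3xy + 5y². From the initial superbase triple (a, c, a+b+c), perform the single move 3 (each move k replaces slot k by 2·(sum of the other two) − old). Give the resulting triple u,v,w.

start (3,5,11) = (f(1,0),f(0,1),f(1,1))
replace slot 3: 2·(3+5) − 11 = 5 → (3,5,5)

3,5,5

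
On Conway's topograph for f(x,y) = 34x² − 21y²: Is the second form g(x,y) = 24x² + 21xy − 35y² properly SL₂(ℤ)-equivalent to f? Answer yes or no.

D₁ = 2856, D₂ = 3801
discriminants differ ⇒ not SL₂(ℤ)-equivalent

no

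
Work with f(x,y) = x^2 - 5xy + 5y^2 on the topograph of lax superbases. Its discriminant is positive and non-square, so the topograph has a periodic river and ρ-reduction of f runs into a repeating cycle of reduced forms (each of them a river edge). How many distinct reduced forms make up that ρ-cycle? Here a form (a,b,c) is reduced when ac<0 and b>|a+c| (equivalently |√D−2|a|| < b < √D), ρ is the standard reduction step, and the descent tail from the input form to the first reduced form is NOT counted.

D = 5, ⌊√D⌋ = 2
descent: ρ → (5,5,1)
descent: ρ → (1,1,-1)  [lands on river]
river: ρ → (-1,1,1)
ρ-cycle length = 2 (tail of 2 descent steps not counted)

2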